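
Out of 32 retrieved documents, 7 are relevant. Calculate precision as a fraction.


Precision = relevant_retrieved / total_retrieved
= 7 / 32
= 7 / (7 + 25)
= 7/32

7/32


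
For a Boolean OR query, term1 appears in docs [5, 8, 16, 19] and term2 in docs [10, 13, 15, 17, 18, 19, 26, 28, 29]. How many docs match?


Boolean OR: find union of posting lists
term1 docs: [5, 8, 16, 19]
term2 docs: [10, 13, 15, 17, 18, 19, 26, 28, 29]
Union: [5, 8, 10, 13, 15, 16, 17, 18, 19, 26, 28, 29]
|union| = 12

12


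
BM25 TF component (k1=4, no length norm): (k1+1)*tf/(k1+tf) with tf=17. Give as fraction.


BM25 TF component = (k1+1)*tf / (k1+tf)
k1 = 4, tf = 17
Numerator = (4+1)*17 = 85
Denominator = 4 + 17 = 21
= 85/21 = 85/21

85/21


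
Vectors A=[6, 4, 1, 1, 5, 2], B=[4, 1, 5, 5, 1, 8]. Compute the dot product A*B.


Dot product = sum of element-wise products
A[0]*B[0] = 6*4 = 24
A[1]*B[1] = 4*1 = 4
A[2]*B[2] = 1*5 = 5
A[3]*B[3] = 1*5 = 5
A[4]*B[4] = 5*1 = 5
A[5]*B[5] = 2*8 = 16
Sum = 24 + 4 + 5 + 5 + 5 + 16 = 59

59


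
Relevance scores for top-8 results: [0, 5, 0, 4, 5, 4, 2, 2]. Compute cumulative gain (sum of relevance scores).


Cumulative Gain = sum of relevance scores
Position 1: rel=0, running sum=0
Position 2: rel=5, running sum=5
Position 3: rel=0, running sum=5
Position 4: rel=4, running sum=9
Position 5: rel=5, running sum=14
Position 6: rel=4, running sum=18
Position 7: rel=2, running sum=20
Position 8: rel=2, running sum=22
CG = 22

22


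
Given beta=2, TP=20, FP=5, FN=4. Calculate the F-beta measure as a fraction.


P = TP/(TP+FP) = 20/25 = 4/5
R = TP/(TP+FN) = 20/24 = 5/6
beta^2 = 2^2 = 4
(1 + beta^2) = 5
Numerator = (1+beta^2)*P*R = 10/3
Denominator = beta^2*P + R = 16/5 + 5/6 = 121/30
F_beta = 100/121

100/121


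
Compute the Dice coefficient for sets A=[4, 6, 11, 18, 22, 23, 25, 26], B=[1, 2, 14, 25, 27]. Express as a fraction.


A intersect B = [25]
|A intersect B| = 1
|A| = 8, |B| = 5
Dice = 2*1 / (8+5)
= 2 / 13 = 2/13

2/13


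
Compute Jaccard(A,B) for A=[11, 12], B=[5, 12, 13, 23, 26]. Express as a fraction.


A intersect B = [12]
|A intersect B| = 1
A union B = [5, 11, 12, 13, 23, 26]
|A union B| = 6
Jaccard = 1/6 = 1/6

1/6


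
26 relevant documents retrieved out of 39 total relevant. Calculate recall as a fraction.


Recall = retrieved_relevant / total_relevant
= 26 / 39
= 26 / (26 + 13)
= 2/3

2/3


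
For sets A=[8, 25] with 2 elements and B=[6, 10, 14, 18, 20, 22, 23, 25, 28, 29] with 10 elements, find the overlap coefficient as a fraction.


A intersect B = [25]
|A intersect B| = 1
min(|A|, |B|) = min(2, 10) = 2
Overlap = 1 / 2 = 1/2

1/2


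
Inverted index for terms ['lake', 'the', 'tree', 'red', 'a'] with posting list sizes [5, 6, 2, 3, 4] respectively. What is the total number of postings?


Summing posting list sizes:
'lake': 5 postings
'the': 6 postings
'tree': 2 postings
'red': 3 postings
'a': 4 postings
Total = 5 + 6 + 2 + 3 + 4 = 20

20


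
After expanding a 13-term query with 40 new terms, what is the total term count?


Original terms: 13
Expansion terms: 40
Total = 13 + 40 = 53

53


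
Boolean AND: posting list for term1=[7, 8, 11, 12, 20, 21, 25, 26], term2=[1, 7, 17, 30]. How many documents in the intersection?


Boolean AND: find intersection of posting lists
term1 docs: [7, 8, 11, 12, 20, 21, 25, 26]
term2 docs: [1, 7, 17, 30]
Intersection: [7]
|intersection| = 1

1


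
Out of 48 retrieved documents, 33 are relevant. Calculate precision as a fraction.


Precision = relevant_retrieved / total_retrieved
= 33 / 48
= 33 / (33 + 15)
= 11/16

11/16


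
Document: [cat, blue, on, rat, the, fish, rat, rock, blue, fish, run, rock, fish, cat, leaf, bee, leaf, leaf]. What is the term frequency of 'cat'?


Document has 18 words
Scanning for 'cat':
Found at positions: [0, 13]
Count = 2

2


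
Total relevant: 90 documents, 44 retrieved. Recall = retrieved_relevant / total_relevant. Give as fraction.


Recall = retrieved_relevant / total_relevant
= 44 / 90
= 44 / (44 + 46)
= 22/45

22/45


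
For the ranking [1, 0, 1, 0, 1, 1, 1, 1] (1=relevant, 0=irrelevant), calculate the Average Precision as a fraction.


Computing P@k for each relevant position:
Position 1: relevant, P@1 = 1/1 = 1
Position 2: not relevant
Position 3: relevant, P@3 = 2/3 = 2/3
Position 4: not relevant
Position 5: relevant, P@5 = 3/5 = 3/5
Position 6: relevant, P@6 = 4/6 = 2/3
Position 7: relevant, P@7 = 5/7 = 5/7
Position 8: relevant, P@8 = 6/8 = 3/4
Sum of P@k = 1 + 2/3 + 3/5 + 2/3 + 5/7 + 3/4 = 1847/420
AP = 1847/420 / 6 = 1847/2520

1847/2520


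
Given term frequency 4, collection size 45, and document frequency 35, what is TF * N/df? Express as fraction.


TF * (N/df)
= 4 * (45/35)
= 4 * 9/7
= 36/7

36/7


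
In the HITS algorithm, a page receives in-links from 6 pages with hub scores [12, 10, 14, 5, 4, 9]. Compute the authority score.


Authority = sum of hub scores of in-linkers
In-link 1: hub score = 12
In-link 2: hub score = 10
In-link 3: hub score = 14
In-link 4: hub score = 5
In-link 5: hub score = 4
In-link 6: hub score = 9
Authority = 12 + 10 + 14 + 5 + 4 + 9 = 54

54


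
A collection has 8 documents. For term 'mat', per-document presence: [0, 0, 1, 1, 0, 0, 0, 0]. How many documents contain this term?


Checking each document for 'mat':
Doc 1: absent
Doc 2: absent
Doc 3: present
Doc 4: present
Doc 5: absent
Doc 6: absent
Doc 7: absent
Doc 8: absent
df = sum of presences = 0 + 0 + 1 + 1 + 0 + 0 + 0 + 0 = 2

2


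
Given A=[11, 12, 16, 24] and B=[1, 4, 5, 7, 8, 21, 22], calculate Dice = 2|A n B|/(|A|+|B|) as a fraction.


A intersect B = []
|A intersect B| = 0
|A| = 4, |B| = 7
Dice = 2*0 / (4+7)
= 0 / 11 = 0

0


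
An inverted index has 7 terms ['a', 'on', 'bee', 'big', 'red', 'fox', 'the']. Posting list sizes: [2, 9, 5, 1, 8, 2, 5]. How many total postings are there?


Summing posting list sizes:
'a': 2 postings
'on': 9 postings
'bee': 5 postings
'big': 1 postings
'red': 8 postings
'fox': 2 postings
'the': 5 postings
Total = 2 + 9 + 5 + 1 + 8 + 2 + 5 = 32

32


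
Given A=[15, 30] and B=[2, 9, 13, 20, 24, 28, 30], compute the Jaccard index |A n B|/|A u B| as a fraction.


A intersect B = [30]
|A intersect B| = 1
A union B = [2, 9, 13, 15, 20, 24, 28, 30]
|A union B| = 8
Jaccard = 1/8 = 1/8

1/8


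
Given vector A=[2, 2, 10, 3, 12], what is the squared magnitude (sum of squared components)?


|A|^2 = sum of squared components
A[0]^2 = 2^2 = 4
A[1]^2 = 2^2 = 4
A[2]^2 = 10^2 = 100
A[3]^2 = 3^2 = 9
A[4]^2 = 12^2 = 144
Sum = 4 + 4 + 100 + 9 + 144 = 261

261


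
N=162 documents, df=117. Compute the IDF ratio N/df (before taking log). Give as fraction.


IDF ratio = N / df
= 162 / 117
= 18/13

18/13


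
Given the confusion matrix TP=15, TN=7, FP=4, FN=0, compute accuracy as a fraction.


Accuracy = (TP + TN) / (TP + TN + FP + FN)
TP + TN = 15 + 7 = 22
Total = 15 + 7 + 4 + 0 = 26
Accuracy = 22 / 26 = 11/13

11/13


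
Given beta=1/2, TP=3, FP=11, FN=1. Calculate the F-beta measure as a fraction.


P = TP/(TP+FP) = 3/14 = 3/14
R = TP/(TP+FN) = 3/4 = 3/4
beta^2 = 1/2^2 = 1/4
(1 + beta^2) = 5/4
Numerator = (1+beta^2)*P*R = 45/224
Denominator = beta^2*P + R = 3/56 + 3/4 = 45/56
F_beta = 1/4

1/4


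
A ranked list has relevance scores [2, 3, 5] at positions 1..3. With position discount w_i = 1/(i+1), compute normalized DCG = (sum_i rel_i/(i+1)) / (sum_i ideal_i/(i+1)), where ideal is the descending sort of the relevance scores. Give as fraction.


Position discount weights w_i = 1/(i+1) for i=1..3:
Weights = [1/2, 1/3, 1/4]
Actual relevance: [2, 3, 5]
DCG = 2/2 + 3/3 + 5/4 = 13/4
Ideal relevance (sorted desc): [5, 3, 2]
Ideal DCG = 5/2 + 3/3 + 2/4 = 4
nDCG = DCG / ideal_DCG = 13/4 / 4 = 13/16

13/16


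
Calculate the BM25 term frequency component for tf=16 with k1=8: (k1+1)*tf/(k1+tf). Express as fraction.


BM25 TF component = (k1+1)*tf / (k1+tf)
k1 = 8, tf = 16
Numerator = (8+1)*16 = 144
Denominator = 8 + 16 = 24
= 144/24 = 6

6


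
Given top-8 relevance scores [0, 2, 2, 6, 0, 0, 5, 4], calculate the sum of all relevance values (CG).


Cumulative Gain = sum of relevance scores
Position 1: rel=0, running sum=0
Position 2: rel=2, running sum=2
Position 3: rel=2, running sum=4
Position 4: rel=6, running sum=10
Position 5: rel=0, running sum=10
Position 6: rel=0, running sum=10
Position 7: rel=5, running sum=15
Position 8: rel=4, running sum=19
CG = 19

19


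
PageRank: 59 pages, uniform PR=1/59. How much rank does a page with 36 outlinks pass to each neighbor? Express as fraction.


Initial PR = 1/59 = 1/59
Outlinks = 36
Contribution per link = PR / outlinks
= 1/59 / 36
= 1/2124

1/2124


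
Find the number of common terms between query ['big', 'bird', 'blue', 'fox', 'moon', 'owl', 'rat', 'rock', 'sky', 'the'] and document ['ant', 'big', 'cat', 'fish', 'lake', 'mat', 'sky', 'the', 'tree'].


Query terms: ['big', 'bird', 'blue', 'fox', 'moon', 'owl', 'rat', 'rock', 'sky', 'the']
Document terms: ['ant', 'big', 'cat', 'fish', 'lake', 'mat', 'sky', 'the', 'tree']
Common terms: ['big', 'sky', 'the']
Overlap count = 3

3


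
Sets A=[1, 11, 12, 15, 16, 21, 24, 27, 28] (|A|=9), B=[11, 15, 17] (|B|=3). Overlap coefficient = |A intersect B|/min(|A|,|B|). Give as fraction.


A intersect B = [11, 15]
|A intersect B| = 2
min(|A|, |B|) = min(9, 3) = 3
Overlap = 2 / 3 = 2/3

2/3


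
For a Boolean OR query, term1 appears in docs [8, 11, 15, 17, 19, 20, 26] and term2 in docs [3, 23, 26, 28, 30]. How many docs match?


Boolean OR: find union of posting lists
term1 docs: [8, 11, 15, 17, 19, 20, 26]
term2 docs: [3, 23, 26, 28, 30]
Union: [3, 8, 11, 15, 17, 19, 20, 23, 26, 28, 30]
|union| = 11

11


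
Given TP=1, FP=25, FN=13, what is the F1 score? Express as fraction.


F1 = 2 * P * R / (P + R)
P = TP/(TP+FP) = 1/26 = 1/26
R = TP/(TP+FN) = 1/14 = 1/14
2 * P * R = 2 * 1/26 * 1/14 = 1/182
P + R = 1/26 + 1/14 = 10/91
F1 = 1/182 / 10/91 = 1/20

1/20


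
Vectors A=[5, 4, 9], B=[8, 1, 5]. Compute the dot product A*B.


Dot product = sum of element-wise products
A[0]*B[0] = 5*8 = 40
A[1]*B[1] = 4*1 = 4
A[2]*B[2] = 9*5 = 45
Sum = 40 + 4 + 45 = 89

89


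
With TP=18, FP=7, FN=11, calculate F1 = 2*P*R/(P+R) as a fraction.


F1 = 2 * P * R / (P + R)
P = TP/(TP+FP) = 18/25 = 18/25
R = TP/(TP+FN) = 18/29 = 18/29
2 * P * R = 2 * 18/25 * 18/29 = 648/725
P + R = 18/25 + 18/29 = 972/725
F1 = 648/725 / 972/725 = 2/3

2/3


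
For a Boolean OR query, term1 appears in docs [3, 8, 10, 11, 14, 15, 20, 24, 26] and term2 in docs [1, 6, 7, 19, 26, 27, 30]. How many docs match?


Boolean OR: find union of posting lists
term1 docs: [3, 8, 10, 11, 14, 15, 20, 24, 26]
term2 docs: [1, 6, 7, 19, 26, 27, 30]
Union: [1, 3, 6, 7, 8, 10, 11, 14, 15, 19, 20, 24, 26, 27, 30]
|union| = 15

15


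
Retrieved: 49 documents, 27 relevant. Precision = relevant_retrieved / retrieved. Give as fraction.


Precision = relevant_retrieved / total_retrieved
= 27 / 49
= 27 / (27 + 22)
= 27/49

27/49


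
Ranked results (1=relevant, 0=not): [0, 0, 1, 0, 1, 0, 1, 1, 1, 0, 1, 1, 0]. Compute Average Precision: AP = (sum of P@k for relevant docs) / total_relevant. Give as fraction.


Computing P@k for each relevant position:
Position 1: not relevant
Position 2: not relevant
Position 3: relevant, P@3 = 1/3 = 1/3
Position 4: not relevant
Position 5: relevant, P@5 = 2/5 = 2/5
Position 6: not relevant
Position 7: relevant, P@7 = 3/7 = 3/7
Position 8: relevant, P@8 = 4/8 = 1/2
Position 9: relevant, P@9 = 5/9 = 5/9
Position 10: not relevant
Position 11: relevant, P@11 = 6/11 = 6/11
Position 12: relevant, P@12 = 7/12 = 7/12
Position 13: not relevant
Sum of P@k = 1/3 + 2/5 + 3/7 + 1/2 + 5/9 + 6/11 + 7/12 = 46379/13860
AP = 46379/13860 / 7 = 46379/97020

46379/97020


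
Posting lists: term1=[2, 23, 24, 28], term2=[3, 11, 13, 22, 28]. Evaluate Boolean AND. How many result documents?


Boolean AND: find intersection of posting lists
term1 docs: [2, 23, 24, 28]
term2 docs: [3, 11, 13, 22, 28]
Intersection: [28]
|intersection| = 1

1


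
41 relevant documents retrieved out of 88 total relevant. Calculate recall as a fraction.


Recall = retrieved_relevant / total_relevant
= 41 / 88
= 41 / (41 + 47)
= 41/88

41/88


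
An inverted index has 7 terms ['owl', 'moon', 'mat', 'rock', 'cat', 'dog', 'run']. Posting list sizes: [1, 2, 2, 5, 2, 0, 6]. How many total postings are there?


Summing posting list sizes:
'owl': 1 postings
'moon': 2 postings
'mat': 2 postings
'rock': 5 postings
'cat': 2 postings
'dog': 0 postings
'run': 6 postings
Total = 1 + 2 + 2 + 5 + 2 + 0 + 6 = 18

18


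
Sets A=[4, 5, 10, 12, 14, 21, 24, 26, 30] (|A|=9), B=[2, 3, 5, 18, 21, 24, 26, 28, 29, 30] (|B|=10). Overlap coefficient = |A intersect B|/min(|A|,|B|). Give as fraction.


A intersect B = [5, 21, 24, 26, 30]
|A intersect B| = 5
min(|A|, |B|) = min(9, 10) = 9
Overlap = 5 / 9 = 5/9

5/9


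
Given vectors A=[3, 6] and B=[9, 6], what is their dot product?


Dot product = sum of element-wise products
A[0]*B[0] = 3*9 = 27
A[1]*B[1] = 6*6 = 36
Sum = 27 + 36 = 63

63


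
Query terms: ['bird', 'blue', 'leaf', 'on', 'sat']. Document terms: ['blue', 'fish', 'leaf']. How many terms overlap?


Query terms: ['bird', 'blue', 'leaf', 'on', 'sat']
Document terms: ['blue', 'fish', 'leaf']
Common terms: ['blue', 'leaf']
Overlap count = 2

2


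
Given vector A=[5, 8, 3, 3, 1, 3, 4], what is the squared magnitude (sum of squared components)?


|A|^2 = sum of squared components
A[0]^2 = 5^2 = 25
A[1]^2 = 8^2 = 64
A[2]^2 = 3^2 = 9
A[3]^2 = 3^2 = 9
A[4]^2 = 1^2 = 1
A[5]^2 = 3^2 = 9
A[6]^2 = 4^2 = 16
Sum = 25 + 64 + 9 + 9 + 1 + 9 + 16 = 133

133


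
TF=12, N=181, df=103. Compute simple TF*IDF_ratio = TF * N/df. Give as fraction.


TF * (N/df)
= 12 * (181/103)
= 12 * 181/103
= 2172/103

2172/103


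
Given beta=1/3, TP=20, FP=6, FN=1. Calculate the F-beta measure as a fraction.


P = TP/(TP+FP) = 20/26 = 10/13
R = TP/(TP+FN) = 20/21 = 20/21
beta^2 = 1/3^2 = 1/9
(1 + beta^2) = 10/9
Numerator = (1+beta^2)*P*R = 2000/2457
Denominator = beta^2*P + R = 10/117 + 20/21 = 850/819
F_beta = 40/51

40/51


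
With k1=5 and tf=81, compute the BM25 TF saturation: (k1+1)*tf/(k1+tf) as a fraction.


BM25 TF component = (k1+1)*tf / (k1+tf)
k1 = 5, tf = 81
Numerator = (5+1)*81 = 486
Denominator = 5 + 81 = 86
= 486/86 = 243/43

243/43


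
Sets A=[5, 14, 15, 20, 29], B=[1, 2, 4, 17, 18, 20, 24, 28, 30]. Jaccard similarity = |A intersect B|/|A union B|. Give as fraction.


A intersect B = [20]
|A intersect B| = 1
A union B = [1, 2, 4, 5, 14, 15, 17, 18, 20, 24, 28, 29, 30]
|A union B| = 13
Jaccard = 1/13 = 1/13

1/13


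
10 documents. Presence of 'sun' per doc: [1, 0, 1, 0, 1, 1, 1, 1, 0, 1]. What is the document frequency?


Checking each document for 'sun':
Doc 1: present
Doc 2: absent
Doc 3: present
Doc 4: absent
Doc 5: present
Doc 6: present
Doc 7: present
Doc 8: present
Doc 9: absent
Doc 10: present
df = sum of presences = 1 + 0 + 1 + 0 + 1 + 1 + 1 + 1 + 0 + 1 = 7

7


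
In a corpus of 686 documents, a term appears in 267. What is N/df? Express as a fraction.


IDF ratio = N / df
= 686 / 267
= 686/267

686/267


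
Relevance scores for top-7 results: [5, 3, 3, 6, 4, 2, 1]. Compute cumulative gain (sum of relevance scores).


Cumulative Gain = sum of relevance scores
Position 1: rel=5, running sum=5
Position 2: rel=3, running sum=8
Position 3: rel=3, running sum=11
Position 4: rel=6, running sum=17
Position 5: rel=4, running sum=21
Position 6: rel=2, running sum=23
Position 7: rel=1, running sum=24
CG = 24

24


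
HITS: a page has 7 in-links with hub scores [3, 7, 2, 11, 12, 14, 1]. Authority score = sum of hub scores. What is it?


Authority = sum of hub scores of in-linkers
In-link 1: hub score = 3
In-link 2: hub score = 7
In-link 3: hub score = 2
In-link 4: hub score = 11
In-link 5: hub score = 12
In-link 6: hub score = 14
In-link 7: hub score = 1
Authority = 3 + 7 + 2 + 11 + 12 + 14 + 1 = 50

50


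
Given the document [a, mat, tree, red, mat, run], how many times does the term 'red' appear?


Document has 6 words
Scanning for 'red':
Found at positions: [3]
Count = 1

1


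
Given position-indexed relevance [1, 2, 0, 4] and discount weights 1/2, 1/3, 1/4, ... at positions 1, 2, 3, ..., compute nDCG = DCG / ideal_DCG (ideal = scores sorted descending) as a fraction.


Position discount weights w_i = 1/(i+1) for i=1..4:
Weights = [1/2, 1/3, 1/4, 1/5]
Actual relevance: [1, 2, 0, 4]
DCG = 1/2 + 2/3 + 0/4 + 4/5 = 59/30
Ideal relevance (sorted desc): [4, 2, 1, 0]
Ideal DCG = 4/2 + 2/3 + 1/4 + 0/5 = 35/12
nDCG = DCG / ideal_DCG = 59/30 / 35/12 = 118/175

118/175


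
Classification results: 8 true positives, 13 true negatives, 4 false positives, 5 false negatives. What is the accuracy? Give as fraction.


Accuracy = (TP + TN) / (TP + TN + FP + FN)
TP + TN = 8 + 13 = 21
Total = 8 + 13 + 4 + 5 = 30
Accuracy = 21 / 30 = 7/10

7/10


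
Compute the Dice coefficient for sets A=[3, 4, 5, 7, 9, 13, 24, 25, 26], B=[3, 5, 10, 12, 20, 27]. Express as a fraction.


A intersect B = [3, 5]
|A intersect B| = 2
|A| = 9, |B| = 6
Dice = 2*2 / (9+6)
= 4 / 15 = 4/15

4/15


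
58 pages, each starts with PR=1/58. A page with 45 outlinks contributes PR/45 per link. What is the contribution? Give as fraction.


Initial PR = 1/58 = 1/58
Outlinks = 45
Contribution per link = PR / outlinks
= 1/58 / 45
= 1/2610

1/2610


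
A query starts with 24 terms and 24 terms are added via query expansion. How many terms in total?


Original terms: 24
Expansion terms: 24
Total = 24 + 24 = 48

48


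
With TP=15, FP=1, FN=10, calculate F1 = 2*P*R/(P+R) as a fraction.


F1 = 2 * P * R / (P + R)
P = TP/(TP+FP) = 15/16 = 15/16
R = TP/(TP+FN) = 15/25 = 3/5
2 * P * R = 2 * 15/16 * 3/5 = 9/8
P + R = 15/16 + 3/5 = 123/80
F1 = 9/8 / 123/80 = 30/41

30/41


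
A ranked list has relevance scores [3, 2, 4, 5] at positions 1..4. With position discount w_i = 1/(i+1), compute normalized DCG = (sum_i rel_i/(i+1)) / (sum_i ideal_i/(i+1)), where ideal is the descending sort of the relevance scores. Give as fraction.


Position discount weights w_i = 1/(i+1) for i=1..4:
Weights = [1/2, 1/3, 1/4, 1/5]
Actual relevance: [3, 2, 4, 5]
DCG = 3/2 + 2/3 + 4/4 + 5/5 = 25/6
Ideal relevance (sorted desc): [5, 4, 3, 2]
Ideal DCG = 5/2 + 4/3 + 3/4 + 2/5 = 299/60
nDCG = DCG / ideal_DCG = 25/6 / 299/60 = 250/299

250/299


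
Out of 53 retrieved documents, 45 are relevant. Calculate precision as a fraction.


Precision = relevant_retrieved / total_retrieved
= 45 / 53
= 45 / (45 + 8)
= 45/53

45/53


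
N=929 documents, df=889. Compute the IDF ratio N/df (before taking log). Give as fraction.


IDF ratio = N / df
= 929 / 889
= 929/889

929/889


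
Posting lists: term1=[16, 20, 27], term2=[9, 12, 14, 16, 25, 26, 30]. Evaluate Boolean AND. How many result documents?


Boolean AND: find intersection of posting lists
term1 docs: [16, 20, 27]
term2 docs: [9, 12, 14, 16, 25, 26, 30]
Intersection: [16]
|intersection| = 1

1


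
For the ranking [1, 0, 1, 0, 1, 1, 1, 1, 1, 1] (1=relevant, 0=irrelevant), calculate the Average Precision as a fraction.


Computing P@k for each relevant position:
Position 1: relevant, P@1 = 1/1 = 1
Position 2: not relevant
Position 3: relevant, P@3 = 2/3 = 2/3
Position 4: not relevant
Position 5: relevant, P@5 = 3/5 = 3/5
Position 6: relevant, P@6 = 4/6 = 2/3
Position 7: relevant, P@7 = 5/7 = 5/7
Position 8: relevant, P@8 = 6/8 = 3/4
Position 9: relevant, P@9 = 7/9 = 7/9
Position 10: relevant, P@10 = 8/10 = 4/5
Sum of P@k = 1 + 2/3 + 3/5 + 2/3 + 5/7 + 3/4 + 7/9 + 4/5 = 7529/1260
AP = 7529/1260 / 8 = 7529/10080

7529/10080


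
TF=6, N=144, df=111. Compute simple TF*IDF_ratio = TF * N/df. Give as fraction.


TF * (N/df)
= 6 * (144/111)
= 6 * 48/37
= 288/37

288/37


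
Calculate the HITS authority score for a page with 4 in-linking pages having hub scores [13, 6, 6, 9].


Authority = sum of hub scores of in-linkers
In-link 1: hub score = 13
In-link 2: hub score = 6
In-link 3: hub score = 6
In-link 4: hub score = 9
Authority = 13 + 6 + 6 + 9 = 34

34


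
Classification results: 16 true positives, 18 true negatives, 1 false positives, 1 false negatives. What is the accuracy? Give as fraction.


Accuracy = (TP + TN) / (TP + TN + FP + FN)
TP + TN = 16 + 18 = 34
Total = 16 + 18 + 1 + 1 = 36
Accuracy = 34 / 36 = 17/18

17/18


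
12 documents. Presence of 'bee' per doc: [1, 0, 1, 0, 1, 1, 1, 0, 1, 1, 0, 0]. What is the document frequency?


Checking each document for 'bee':
Doc 1: present
Doc 2: absent
Doc 3: present
Doc 4: absent
Doc 5: present
Doc 6: present
Doc 7: present
Doc 8: absent
Doc 9: present
Doc 10: present
Doc 11: absent
Doc 12: absent
df = sum of presences = 1 + 0 + 1 + 0 + 1 + 1 + 1 + 0 + 1 + 1 + 0 + 0 = 7

7


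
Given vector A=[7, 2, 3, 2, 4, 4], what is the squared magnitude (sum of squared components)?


|A|^2 = sum of squared components
A[0]^2 = 7^2 = 49
A[1]^2 = 2^2 = 4
A[2]^2 = 3^2 = 9
A[3]^2 = 2^2 = 4
A[4]^2 = 4^2 = 16
A[5]^2 = 4^2 = 16
Sum = 49 + 4 + 9 + 4 + 16 + 16 = 98

98


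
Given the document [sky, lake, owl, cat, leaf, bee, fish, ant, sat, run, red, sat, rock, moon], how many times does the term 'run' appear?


Document has 14 words
Scanning for 'run':
Found at positions: [9]
Count = 1

1


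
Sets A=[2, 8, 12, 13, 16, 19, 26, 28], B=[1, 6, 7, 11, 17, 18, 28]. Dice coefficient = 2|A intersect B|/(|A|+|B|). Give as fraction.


A intersect B = [28]
|A intersect B| = 1
|A| = 8, |B| = 7
Dice = 2*1 / (8+7)
= 2 / 15 = 2/15

2/15


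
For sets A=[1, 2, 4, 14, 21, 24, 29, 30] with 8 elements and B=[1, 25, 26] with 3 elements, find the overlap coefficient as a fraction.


A intersect B = [1]
|A intersect B| = 1
min(|A|, |B|) = min(8, 3) = 3
Overlap = 1 / 3 = 1/3

1/3


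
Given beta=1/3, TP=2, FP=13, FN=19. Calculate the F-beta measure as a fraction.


P = TP/(TP+FP) = 2/15 = 2/15
R = TP/(TP+FN) = 2/21 = 2/21
beta^2 = 1/3^2 = 1/9
(1 + beta^2) = 10/9
Numerator = (1+beta^2)*P*R = 8/567
Denominator = beta^2*P + R = 2/135 + 2/21 = 104/945
F_beta = 5/39

5/39


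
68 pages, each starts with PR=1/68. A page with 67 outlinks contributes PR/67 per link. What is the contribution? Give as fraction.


Initial PR = 1/68 = 1/68
Outlinks = 67
Contribution per link = PR / outlinks
= 1/68 / 67
= 1/4556

1/4556


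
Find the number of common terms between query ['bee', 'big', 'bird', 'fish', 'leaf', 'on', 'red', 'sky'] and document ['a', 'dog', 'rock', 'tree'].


Query terms: ['bee', 'big', 'bird', 'fish', 'leaf', 'on', 'red', 'sky']
Document terms: ['a', 'dog', 'rock', 'tree']
Common terms: []
Overlap count = 0

0


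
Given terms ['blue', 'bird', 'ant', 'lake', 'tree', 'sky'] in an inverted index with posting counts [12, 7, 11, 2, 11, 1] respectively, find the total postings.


Summing posting list sizes:
'blue': 12 postings
'bird': 7 postings
'ant': 11 postings
'lake': 2 postings
'tree': 11 postings
'sky': 1 postings
Total = 12 + 7 + 11 + 2 + 11 + 1 = 44

44


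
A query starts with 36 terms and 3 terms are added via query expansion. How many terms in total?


Original terms: 36
Expansion terms: 3
Total = 36 + 3 = 39

39


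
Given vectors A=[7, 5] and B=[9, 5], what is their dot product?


Dot product = sum of element-wise products
A[0]*B[0] = 7*9 = 63
A[1]*B[1] = 5*5 = 25
Sum = 63 + 25 = 88

88


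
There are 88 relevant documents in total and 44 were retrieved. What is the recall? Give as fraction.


Recall = retrieved_relevant / total_relevant
= 44 / 88
= 44 / (44 + 44)
= 1/2

1/2


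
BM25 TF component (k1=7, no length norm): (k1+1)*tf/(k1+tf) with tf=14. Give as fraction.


BM25 TF component = (k1+1)*tf / (k1+tf)
k1 = 7, tf = 14
Numerator = (7+1)*14 = 112
Denominator = 7 + 14 = 21
= 112/21 = 16/3

16/3


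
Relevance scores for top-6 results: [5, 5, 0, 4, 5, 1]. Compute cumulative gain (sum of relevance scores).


Cumulative Gain = sum of relevance scores
Position 1: rel=5, running sum=5
Position 2: rel=5, running sum=10
Position 3: rel=0, running sum=10
Position 4: rel=4, running sum=14
Position 5: rel=5, running sum=19
Position 6: rel=1, running sum=20
CG = 20

20


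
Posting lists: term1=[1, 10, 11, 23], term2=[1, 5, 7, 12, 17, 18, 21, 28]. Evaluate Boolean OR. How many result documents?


Boolean OR: find union of posting lists
term1 docs: [1, 10, 11, 23]
term2 docs: [1, 5, 7, 12, 17, 18, 21, 28]
Union: [1, 5, 7, 10, 11, 12, 17, 18, 21, 23, 28]
|union| = 11

11


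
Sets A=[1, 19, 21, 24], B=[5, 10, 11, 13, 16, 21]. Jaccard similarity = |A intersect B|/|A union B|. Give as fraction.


A intersect B = [21]
|A intersect B| = 1
A union B = [1, 5, 10, 11, 13, 16, 19, 21, 24]
|A union B| = 9
Jaccard = 1/9 = 1/9

1/9


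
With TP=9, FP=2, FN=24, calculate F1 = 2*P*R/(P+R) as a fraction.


F1 = 2 * P * R / (P + R)
P = TP/(TP+FP) = 9/11 = 9/11
R = TP/(TP+FN) = 9/33 = 3/11
2 * P * R = 2 * 9/11 * 3/11 = 54/121
P + R = 9/11 + 3/11 = 12/11
F1 = 54/121 / 12/11 = 9/22

9/22


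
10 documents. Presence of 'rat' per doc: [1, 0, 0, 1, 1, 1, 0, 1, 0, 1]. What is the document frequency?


Checking each document for 'rat':
Doc 1: present
Doc 2: absent
Doc 3: absent
Doc 4: present
Doc 5: present
Doc 6: present
Doc 7: absent
Doc 8: present
Doc 9: absent
Doc 10: present
df = sum of presences = 1 + 0 + 0 + 1 + 1 + 1 + 0 + 1 + 0 + 1 = 6

6


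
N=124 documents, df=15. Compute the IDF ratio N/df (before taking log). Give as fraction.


IDF ratio = N / df
= 124 / 15
= 124/15

124/15


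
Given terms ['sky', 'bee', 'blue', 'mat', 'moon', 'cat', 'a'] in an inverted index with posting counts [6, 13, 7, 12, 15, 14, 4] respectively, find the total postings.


Summing posting list sizes:
'sky': 6 postings
'bee': 13 postings
'blue': 7 postings
'mat': 12 postings
'moon': 15 postings
'cat': 14 postings
'a': 4 postings
Total = 6 + 13 + 7 + 12 + 15 + 14 + 4 = 71

71


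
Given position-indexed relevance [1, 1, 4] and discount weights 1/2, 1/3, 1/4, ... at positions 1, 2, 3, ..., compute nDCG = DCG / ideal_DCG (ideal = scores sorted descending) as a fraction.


Position discount weights w_i = 1/(i+1) for i=1..3:
Weights = [1/2, 1/3, 1/4]
Actual relevance: [1, 1, 4]
DCG = 1/2 + 1/3 + 4/4 = 11/6
Ideal relevance (sorted desc): [4, 1, 1]
Ideal DCG = 4/2 + 1/3 + 1/4 = 31/12
nDCG = DCG / ideal_DCG = 11/6 / 31/12 = 22/31

22/31


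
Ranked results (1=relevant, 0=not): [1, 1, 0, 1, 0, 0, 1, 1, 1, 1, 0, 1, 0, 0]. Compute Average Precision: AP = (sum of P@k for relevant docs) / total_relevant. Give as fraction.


Computing P@k for each relevant position:
Position 1: relevant, P@1 = 1/1 = 1
Position 2: relevant, P@2 = 2/2 = 1
Position 3: not relevant
Position 4: relevant, P@4 = 3/4 = 3/4
Position 5: not relevant
Position 6: not relevant
Position 7: relevant, P@7 = 4/7 = 4/7
Position 8: relevant, P@8 = 5/8 = 5/8
Position 9: relevant, P@9 = 6/9 = 2/3
Position 10: relevant, P@10 = 7/10 = 7/10
Position 11: not relevant
Position 12: relevant, P@12 = 8/12 = 2/3
Position 13: not relevant
Position 14: not relevant
Sum of P@k = 1 + 1 + 3/4 + 4/7 + 5/8 + 2/3 + 7/10 + 2/3 = 5023/840
AP = 5023/840 / 8 = 5023/6720

5023/6720


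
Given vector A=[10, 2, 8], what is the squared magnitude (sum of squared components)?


|A|^2 = sum of squared components
A[0]^2 = 10^2 = 100
A[1]^2 = 2^2 = 4
A[2]^2 = 8^2 = 64
Sum = 100 + 4 + 64 = 168

168


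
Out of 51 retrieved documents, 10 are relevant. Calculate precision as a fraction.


Precision = relevant_retrieved / total_retrieved
= 10 / 51
= 10 / (10 + 41)
= 10/51

10/51


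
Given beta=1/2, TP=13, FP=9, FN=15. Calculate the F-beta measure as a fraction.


P = TP/(TP+FP) = 13/22 = 13/22
R = TP/(TP+FN) = 13/28 = 13/28
beta^2 = 1/2^2 = 1/4
(1 + beta^2) = 5/4
Numerator = (1+beta^2)*P*R = 845/2464
Denominator = beta^2*P + R = 13/88 + 13/28 = 377/616
F_beta = 65/116

65/116


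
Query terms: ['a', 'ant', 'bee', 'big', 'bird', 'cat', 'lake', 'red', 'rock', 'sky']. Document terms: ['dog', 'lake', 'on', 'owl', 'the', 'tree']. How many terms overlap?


Query terms: ['a', 'ant', 'bee', 'big', 'bird', 'cat', 'lake', 'red', 'rock', 'sky']
Document terms: ['dog', 'lake', 'on', 'owl', 'the', 'tree']
Common terms: ['lake']
Overlap count = 1

1


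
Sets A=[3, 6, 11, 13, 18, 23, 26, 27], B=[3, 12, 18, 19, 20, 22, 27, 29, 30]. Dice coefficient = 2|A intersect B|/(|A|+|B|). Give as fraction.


A intersect B = [3, 18, 27]
|A intersect B| = 3
|A| = 8, |B| = 9
Dice = 2*3 / (8+9)
= 6 / 17 = 6/17

6/17


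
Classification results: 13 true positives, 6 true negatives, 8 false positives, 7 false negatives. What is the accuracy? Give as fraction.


Accuracy = (TP + TN) / (TP + TN + FP + FN)
TP + TN = 13 + 6 = 19
Total = 13 + 6 + 8 + 7 = 34
Accuracy = 19 / 34 = 19/34

19/34


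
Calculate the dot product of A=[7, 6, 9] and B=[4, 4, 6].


Dot product = sum of element-wise products
A[0]*B[0] = 7*4 = 28
A[1]*B[1] = 6*4 = 24
A[2]*B[2] = 9*6 = 54
Sum = 28 + 24 + 54 = 106

106


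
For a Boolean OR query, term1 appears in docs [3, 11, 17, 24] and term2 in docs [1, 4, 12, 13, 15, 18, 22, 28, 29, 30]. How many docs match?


Boolean OR: find union of posting lists
term1 docs: [3, 11, 17, 24]
term2 docs: [1, 4, 12, 13, 15, 18, 22, 28, 29, 30]
Union: [1, 3, 4, 11, 12, 13, 15, 17, 18, 22, 24, 28, 29, 30]
|union| = 14

14


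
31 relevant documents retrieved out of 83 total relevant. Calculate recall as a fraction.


Recall = retrieved_relevant / total_relevant
= 31 / 83
= 31 / (31 + 52)
= 31/83

31/83


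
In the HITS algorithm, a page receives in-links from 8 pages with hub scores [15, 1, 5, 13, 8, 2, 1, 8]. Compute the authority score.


Authority = sum of hub scores of in-linkers
In-link 1: hub score = 15
In-link 2: hub score = 1
In-link 3: hub score = 5
In-link 4: hub score = 13
In-link 5: hub score = 8
In-link 6: hub score = 2
In-link 7: hub score = 1
In-link 8: hub score = 8
Authority = 15 + 1 + 5 + 13 + 8 + 2 + 1 + 8 = 53

53


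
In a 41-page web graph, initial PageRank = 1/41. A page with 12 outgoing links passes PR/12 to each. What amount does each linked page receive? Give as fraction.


Initial PR = 1/41 = 1/41
Outlinks = 12
Contribution per link = PR / outlinks
= 1/41 / 12
= 1/492

1/492


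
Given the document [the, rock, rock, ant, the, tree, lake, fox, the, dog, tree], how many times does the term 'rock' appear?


Document has 11 words
Scanning for 'rock':
Found at positions: [1, 2]
Count = 2

2


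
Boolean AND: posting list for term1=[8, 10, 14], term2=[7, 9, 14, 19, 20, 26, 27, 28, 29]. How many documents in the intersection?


Boolean AND: find intersection of posting lists
term1 docs: [8, 10, 14]
term2 docs: [7, 9, 14, 19, 20, 26, 27, 28, 29]
Intersection: [14]
|intersection| = 1

1


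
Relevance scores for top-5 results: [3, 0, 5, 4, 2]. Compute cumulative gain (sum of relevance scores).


Cumulative Gain = sum of relevance scores
Position 1: rel=3, running sum=3
Position 2: rel=0, running sum=3
Position 3: rel=5, running sum=8
Position 4: rel=4, running sum=12
Position 5: rel=2, running sum=14
CG = 14

14


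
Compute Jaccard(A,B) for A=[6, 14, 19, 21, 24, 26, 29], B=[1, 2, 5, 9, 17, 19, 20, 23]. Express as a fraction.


A intersect B = [19]
|A intersect B| = 1
A union B = [1, 2, 5, 6, 9, 14, 17, 19, 20, 21, 23, 24, 26, 29]
|A union B| = 14
Jaccard = 1/14 = 1/14

1/14


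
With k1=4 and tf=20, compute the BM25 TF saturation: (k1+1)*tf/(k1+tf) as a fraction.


BM25 TF component = (k1+1)*tf / (k1+tf)
k1 = 4, tf = 20
Numerator = (4+1)*20 = 100
Denominator = 4 + 20 = 24
= 100/24 = 25/6

25/6


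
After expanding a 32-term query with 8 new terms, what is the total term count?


Original terms: 32
Expansion terms: 8
Total = 32 + 8 = 40

40


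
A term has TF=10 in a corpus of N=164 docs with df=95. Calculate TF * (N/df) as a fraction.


TF * (N/df)
= 10 * (164/95)
= 10 * 164/95
= 328/19

328/19


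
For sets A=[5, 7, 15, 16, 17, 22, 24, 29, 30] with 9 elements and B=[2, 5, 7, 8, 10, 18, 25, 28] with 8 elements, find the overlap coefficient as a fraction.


A intersect B = [5, 7]
|A intersect B| = 2
min(|A|, |B|) = min(9, 8) = 8
Overlap = 2 / 8 = 1/4

1/4


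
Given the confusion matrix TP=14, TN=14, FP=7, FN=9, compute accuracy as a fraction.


Accuracy = (TP + TN) / (TP + TN + FP + FN)
TP + TN = 14 + 14 = 28
Total = 14 + 14 + 7 + 9 = 44
Accuracy = 28 / 44 = 7/11

7/11


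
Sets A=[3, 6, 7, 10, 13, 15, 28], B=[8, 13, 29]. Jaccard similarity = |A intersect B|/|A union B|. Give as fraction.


A intersect B = [13]
|A intersect B| = 1
A union B = [3, 6, 7, 8, 10, 13, 15, 28, 29]
|A union B| = 9
Jaccard = 1/9 = 1/9

1/9


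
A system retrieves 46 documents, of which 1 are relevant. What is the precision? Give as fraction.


Precision = relevant_retrieved / total_retrieved
= 1 / 46
= 1 / (1 + 45)
= 1/46

1/46


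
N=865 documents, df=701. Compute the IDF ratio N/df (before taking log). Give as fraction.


IDF ratio = N / df
= 865 / 701
= 865/701

865/701


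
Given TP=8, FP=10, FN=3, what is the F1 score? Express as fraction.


F1 = 2 * P * R / (P + R)
P = TP/(TP+FP) = 8/18 = 4/9
R = TP/(TP+FN) = 8/11 = 8/11
2 * P * R = 2 * 4/9 * 8/11 = 64/99
P + R = 4/9 + 8/11 = 116/99
F1 = 64/99 / 116/99 = 16/29

16/29


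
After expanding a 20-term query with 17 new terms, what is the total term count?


Original terms: 20
Expansion terms: 17
Total = 20 + 17 = 37

37


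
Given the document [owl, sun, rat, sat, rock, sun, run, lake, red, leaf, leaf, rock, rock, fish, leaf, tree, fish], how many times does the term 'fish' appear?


Document has 17 words
Scanning for 'fish':
Found at positions: [13, 16]
Count = 2

2


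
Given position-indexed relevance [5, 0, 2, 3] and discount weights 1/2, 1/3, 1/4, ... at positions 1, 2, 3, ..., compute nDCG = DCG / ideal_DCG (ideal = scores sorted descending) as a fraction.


Position discount weights w_i = 1/(i+1) for i=1..4:
Weights = [1/2, 1/3, 1/4, 1/5]
Actual relevance: [5, 0, 2, 3]
DCG = 5/2 + 0/3 + 2/4 + 3/5 = 18/5
Ideal relevance (sorted desc): [5, 3, 2, 0]
Ideal DCG = 5/2 + 3/3 + 2/4 + 0/5 = 4
nDCG = DCG / ideal_DCG = 18/5 / 4 = 9/10

9/10


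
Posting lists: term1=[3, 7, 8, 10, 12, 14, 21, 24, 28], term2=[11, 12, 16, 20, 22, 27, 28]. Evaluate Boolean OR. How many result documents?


Boolean OR: find union of posting lists
term1 docs: [3, 7, 8, 10, 12, 14, 21, 24, 28]
term2 docs: [11, 12, 16, 20, 22, 27, 28]
Union: [3, 7, 8, 10, 11, 12, 14, 16, 20, 21, 22, 24, 27, 28]
|union| = 14

14


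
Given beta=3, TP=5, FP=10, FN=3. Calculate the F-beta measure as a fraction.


P = TP/(TP+FP) = 5/15 = 1/3
R = TP/(TP+FN) = 5/8 = 5/8
beta^2 = 3^2 = 9
(1 + beta^2) = 10
Numerator = (1+beta^2)*P*R = 25/12
Denominator = beta^2*P + R = 3 + 5/8 = 29/8
F_beta = 50/87

50/87


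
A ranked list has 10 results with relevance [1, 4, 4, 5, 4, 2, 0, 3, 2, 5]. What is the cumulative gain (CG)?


Cumulative Gain = sum of relevance scores
Position 1: rel=1, running sum=1
Position 2: rel=4, running sum=5
Position 3: rel=4, running sum=9
Position 4: rel=5, running sum=14
Position 5: rel=4, running sum=18
Position 6: rel=2, running sum=20
Position 7: rel=0, running sum=20
Position 8: rel=3, running sum=23
Position 9: rel=2, running sum=25
Position 10: rel=5, running sum=30
CG = 30

30


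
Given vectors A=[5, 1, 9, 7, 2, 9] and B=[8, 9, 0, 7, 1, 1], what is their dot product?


Dot product = sum of element-wise products
A[0]*B[0] = 5*8 = 40
A[1]*B[1] = 1*9 = 9
A[2]*B[2] = 9*0 = 0
A[3]*B[3] = 7*7 = 49
A[4]*B[4] = 2*1 = 2
A[5]*B[5] = 9*1 = 9
Sum = 40 + 9 + 0 + 49 + 2 + 9 = 109

109


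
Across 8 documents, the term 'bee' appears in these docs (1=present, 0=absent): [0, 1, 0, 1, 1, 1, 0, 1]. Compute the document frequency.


Checking each document for 'bee':
Doc 1: absent
Doc 2: present
Doc 3: absent
Doc 4: present
Doc 5: present
Doc 6: present
Doc 7: absent
Doc 8: present
df = sum of presences = 0 + 1 + 0 + 1 + 1 + 1 + 0 + 1 = 5

5


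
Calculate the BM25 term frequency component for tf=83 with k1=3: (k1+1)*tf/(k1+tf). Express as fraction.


BM25 TF component = (k1+1)*tf / (k1+tf)
k1 = 3, tf = 83
Numerator = (3+1)*83 = 332
Denominator = 3 + 83 = 86
= 332/86 = 166/43

166/43


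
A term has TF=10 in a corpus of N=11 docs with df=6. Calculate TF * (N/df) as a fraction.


TF * (N/df)
= 10 * (11/6)
= 10 * 11/6
= 55/3

55/3


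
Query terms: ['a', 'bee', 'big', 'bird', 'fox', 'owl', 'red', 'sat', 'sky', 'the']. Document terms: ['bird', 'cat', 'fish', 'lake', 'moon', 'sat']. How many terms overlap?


Query terms: ['a', 'bee', 'big', 'bird', 'fox', 'owl', 'red', 'sat', 'sky', 'the']
Document terms: ['bird', 'cat', 'fish', 'lake', 'moon', 'sat']
Common terms: ['bird', 'sat']
Overlap count = 2

2


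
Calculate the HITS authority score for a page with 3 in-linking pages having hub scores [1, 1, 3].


Authority = sum of hub scores of in-linkers
In-link 1: hub score = 1
In-link 2: hub score = 1
In-link 3: hub score = 3
Authority = 1 + 1 + 3 = 5

5


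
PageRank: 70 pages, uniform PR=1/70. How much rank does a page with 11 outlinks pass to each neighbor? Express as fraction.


Initial PR = 1/70 = 1/70
Outlinks = 11
Contribution per link = PR / outlinks
= 1/70 / 11
= 1/770

1/770


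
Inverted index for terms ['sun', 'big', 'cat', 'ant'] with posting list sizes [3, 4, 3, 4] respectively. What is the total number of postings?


Summing posting list sizes:
'sun': 3 postings
'big': 4 postings
'cat': 3 postings
'ant': 4 postings
Total = 3 + 4 + 3 + 4 = 14

14


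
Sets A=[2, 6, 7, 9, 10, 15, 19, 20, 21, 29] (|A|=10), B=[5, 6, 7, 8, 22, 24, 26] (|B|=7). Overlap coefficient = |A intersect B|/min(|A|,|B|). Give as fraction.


A intersect B = [6, 7]
|A intersect B| = 2
min(|A|, |B|) = min(10, 7) = 7
Overlap = 2 / 7 = 2/7

2/7


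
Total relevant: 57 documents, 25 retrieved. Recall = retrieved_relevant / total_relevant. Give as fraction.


Recall = retrieved_relevant / total_relevant
= 25 / 57
= 25 / (25 + 32)
= 25/57

25/57


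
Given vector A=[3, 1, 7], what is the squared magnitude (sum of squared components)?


|A|^2 = sum of squared components
A[0]^2 = 3^2 = 9
A[1]^2 = 1^2 = 1
A[2]^2 = 7^2 = 49
Sum = 9 + 1 + 49 = 59

59


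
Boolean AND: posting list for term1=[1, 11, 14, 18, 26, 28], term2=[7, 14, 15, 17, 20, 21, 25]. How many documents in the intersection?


Boolean AND: find intersection of posting lists
term1 docs: [1, 11, 14, 18, 26, 28]
term2 docs: [7, 14, 15, 17, 20, 21, 25]
Intersection: [14]
|intersection| = 1

1


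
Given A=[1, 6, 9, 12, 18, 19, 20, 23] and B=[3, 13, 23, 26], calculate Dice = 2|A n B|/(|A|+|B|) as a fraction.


A intersect B = [23]
|A intersect B| = 1
|A| = 8, |B| = 4
Dice = 2*1 / (8+4)
= 2 / 12 = 1/6

1/6


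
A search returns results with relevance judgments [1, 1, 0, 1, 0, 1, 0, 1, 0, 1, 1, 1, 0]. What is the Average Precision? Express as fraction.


Computing P@k for each relevant position:
Position 1: relevant, P@1 = 1/1 = 1
Position 2: relevant, P@2 = 2/2 = 1
Position 3: not relevant
Position 4: relevant, P@4 = 3/4 = 3/4
Position 5: not relevant
Position 6: relevant, P@6 = 4/6 = 2/3
Position 7: not relevant
Position 8: relevant, P@8 = 5/8 = 5/8
Position 9: not relevant
Position 10: relevant, P@10 = 6/10 = 3/5
Position 11: relevant, P@11 = 7/11 = 7/11
Position 12: relevant, P@12 = 8/12 = 2/3
Position 13: not relevant
Sum of P@k = 1 + 1 + 3/4 + 2/3 + 5/8 + 3/5 + 7/11 + 2/3 = 7847/1320
AP = 7847/1320 / 8 = 7847/10560

7847/10560


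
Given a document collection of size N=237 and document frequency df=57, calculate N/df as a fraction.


IDF ratio = N / df
= 237 / 57
= 79/19

79/19


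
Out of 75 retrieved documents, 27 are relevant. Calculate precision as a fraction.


Precision = relevant_retrieved / total_retrieved
= 27 / 75
= 27 / (27 + 48)
= 9/25

9/25
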